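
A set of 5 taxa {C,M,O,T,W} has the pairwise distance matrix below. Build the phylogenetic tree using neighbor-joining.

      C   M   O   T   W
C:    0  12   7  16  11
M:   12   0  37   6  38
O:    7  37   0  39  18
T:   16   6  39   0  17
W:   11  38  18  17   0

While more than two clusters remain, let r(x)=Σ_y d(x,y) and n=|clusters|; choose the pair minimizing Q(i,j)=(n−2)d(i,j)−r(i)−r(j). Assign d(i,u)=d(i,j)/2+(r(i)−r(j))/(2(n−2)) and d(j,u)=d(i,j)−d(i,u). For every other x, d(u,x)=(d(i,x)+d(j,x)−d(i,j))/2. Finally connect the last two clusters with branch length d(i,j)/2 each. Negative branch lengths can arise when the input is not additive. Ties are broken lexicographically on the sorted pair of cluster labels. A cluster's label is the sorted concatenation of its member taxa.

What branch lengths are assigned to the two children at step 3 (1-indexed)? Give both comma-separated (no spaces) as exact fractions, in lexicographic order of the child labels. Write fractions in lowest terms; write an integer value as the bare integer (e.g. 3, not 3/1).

39/8,85/8

iteration 1: select M,T (d=6, Q=-153); attach at lengths (11/2, 1/2); label the merged cluster MT
  updated: d(C,MT)=11, d(MT,O)=35, d(MT,W)=49/2
iteration 2: select C,MT (d=11, Q=-155/2); attach at lengths (-39/8, 127/8); label the merged cluster CMT
  updated: d(CMT,O)=31/2, d(CMT,W)=49/4
iteration 3: select CMT,O (d=31/2, Q=-183/4); attach at lengths (39/8, 85/8); label the merged cluster CMOT
  updated: d(CMOT,W)=59/8
iteration 4: select CMOT,W (d=59/8); attach at lengths (59/16, 59/16); label the merged cluster CMOTW
final tree: (((C:-39/8,(M:11/2,T:1/2):127/8):39/8,O:85/8):59/16,W:59/16)
total length: 319/8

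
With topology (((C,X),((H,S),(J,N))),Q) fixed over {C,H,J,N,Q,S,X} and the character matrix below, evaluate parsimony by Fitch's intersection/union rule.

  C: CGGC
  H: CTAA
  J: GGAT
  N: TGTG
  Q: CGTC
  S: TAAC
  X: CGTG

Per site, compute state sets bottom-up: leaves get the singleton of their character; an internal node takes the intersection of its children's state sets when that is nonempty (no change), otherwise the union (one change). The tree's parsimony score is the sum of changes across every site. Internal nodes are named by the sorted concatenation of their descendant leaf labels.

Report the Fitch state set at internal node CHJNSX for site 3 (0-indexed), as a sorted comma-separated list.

C,G

[col 0] CX: children C:{C}, X:{C} ∩→ {C}; cost 0
[col 0] HS: children H:{C}, S:{T} ∪→ {C,T}; cost 1
[col 0] JN: children J:{G}, N:{T} ∪→ {G,T}; cost 1
[col 0] HJNS: children HS:{C,T}, JN:{G,T} ∩→ {T}; cost 0
[col 0] CHJNSX: children CX:{C}, HJNS:{T} ∪→ {C,T}; cost 1
[col 0] CHJNQSX: children CHJNSX:{C,T}, Q:{C} ∩→ {C}; cost 0
[col 1] CX: children C:{G}, X:{G} ∩→ {G}; cost 0
[col 1] HS: children H:{T}, S:{A} ∪→ {A,T}; cost 1
[col 1] JN: children J:{G}, N:{G} ∩→ {G}; cost 0
[col 1] HJNS: children HS:{A,T}, JN:{G} ∪→ {A,G,T}; cost 1
[col 1] CHJNSX: children CX:{G}, HJNS:{A,G,T} ∩→ {G}; cost 0
[col 1] CHJNQSX: children CHJNSX:{G}, Q:{G} ∩→ {G}; cost 0
[col 2] CX: children C:{G}, X:{T} ∪→ {G,T}; cost 1
[col 2] HS: children H:{A}, S:{A} ∩→ {A}; cost 0
[col 2] JN: children J:{A}, N:{T} ∪→ {A,T}; cost 1
[col 2] HJNS: children HS:{A}, JN:{A,T} ∩→ {A}; cost 0
[col 2] CHJNSX: children CX:{G,T}, HJNS:{A} ∪→ {A,G,T}; cost 1
[col 2] CHJNQSX: children CHJNSX:{A,G,T}, Q:{T} ∩→ {T}; cost 0
[col 3] CX: children C:{C}, X:{G} ∪→ {C,G}; cost 1
[col 3] HS: children H:{A}, S:{C} ∪→ {A,C}; cost 1
[col 3] JN: children J:{T}, N:{G} ∪→ {G,T}; cost 1
[col 3] HJNS: children HS:{A,C}, JN:{G,T} ∪→ {A,C,G,T}; cost 1
[col 3] CHJNSX: children CX:{C,G}, HJNS:{A,C,G,T} ∩→ {C,G}; cost 0
[col 3] CHJNQSX: children CHJNSX:{C,G}, Q:{C} ∩→ {C}; cost 0
per-site changes: [3, 2, 3, 4]; total = 12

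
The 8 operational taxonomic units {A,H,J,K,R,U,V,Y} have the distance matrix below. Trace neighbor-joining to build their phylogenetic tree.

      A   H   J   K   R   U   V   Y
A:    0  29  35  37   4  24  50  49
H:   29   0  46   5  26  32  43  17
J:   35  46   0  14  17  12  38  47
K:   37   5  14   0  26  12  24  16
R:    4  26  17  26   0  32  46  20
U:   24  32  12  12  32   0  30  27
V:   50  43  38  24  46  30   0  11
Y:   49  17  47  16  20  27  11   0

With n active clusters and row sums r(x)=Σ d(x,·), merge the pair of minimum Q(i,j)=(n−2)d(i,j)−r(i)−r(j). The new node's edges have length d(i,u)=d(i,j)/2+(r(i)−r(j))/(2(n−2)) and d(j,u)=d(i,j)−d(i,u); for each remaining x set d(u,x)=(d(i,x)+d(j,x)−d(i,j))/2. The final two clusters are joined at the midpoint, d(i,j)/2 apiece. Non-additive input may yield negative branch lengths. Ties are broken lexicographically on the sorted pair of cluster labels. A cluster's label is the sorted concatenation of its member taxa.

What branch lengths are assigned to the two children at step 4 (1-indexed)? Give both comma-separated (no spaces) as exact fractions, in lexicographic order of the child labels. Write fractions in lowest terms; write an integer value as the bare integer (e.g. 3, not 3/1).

step 1: merge (A,R) at d=4, Q=-375; branch lengths A→27/4, R→-11/4; new cluster AR
  updated: d(AR,H)=51/2, d(AR,J)=24, d(AR,K)=59/2, d(AR,U)=26, d(AR,V)=46, d(AR,Y)=65/2
step 2: merge (V,Y) at d=11, Q=-575/2; branch lengths V→193/20, Y→27/20; new cluster VY
  updated: d(AR,VY)=135/4, d(H,VY)=49/2, d(J,VY)=37, d(K,VY)=29/2, d(U,VY)=23
step 3: merge (J,U) at d=12, Q=-190; branch lengths J→19/2, U→5/2; new cluster JU
  updated: d(AR,JU)=19, d(H,JU)=33, d(JU,K)=7, d(JU,VY)=24
step 4: merge (AR,JU) at d=19, Q=-535/4; branch lengths AR→109/8, JU→43/8; new cluster AJRU
  updated: d(AJRU,H)=79/4, d(AJRU,K)=35/4, d(AJRU,VY)=155/8
step 5: merge (AJRU,VY) at d=155/8, Q=-135/2; branch lengths AJRU→113/16, VY→197/16; new cluster AJRUVY
  updated: d(AJRUVY,H)=199/16, d(AJRUVY,K)=31/16
step 6: merge (AJRUVY,H) at d=199/16, Q=-155/8; branch lengths AJRUVY→75/16, H→31/4; new cluster AHJRUVY
  updated: d(AHJRUVY,K)=-11/4
step 7: merge (AHJRUVY,K) at d=-11/4; branch lengths AHJRUVY→-11/8, K→-11/8; new cluster AHJKRUVY
final tree: (((((A:27/4,R:-11/4):109/8,(J:19/2,U:5/2):43/8):113/16,(V:193/20,Y:27/20):197/16):75/16,H:31/4):-11/8,K:-11/8)
total length: 1201/16

109/8,43/8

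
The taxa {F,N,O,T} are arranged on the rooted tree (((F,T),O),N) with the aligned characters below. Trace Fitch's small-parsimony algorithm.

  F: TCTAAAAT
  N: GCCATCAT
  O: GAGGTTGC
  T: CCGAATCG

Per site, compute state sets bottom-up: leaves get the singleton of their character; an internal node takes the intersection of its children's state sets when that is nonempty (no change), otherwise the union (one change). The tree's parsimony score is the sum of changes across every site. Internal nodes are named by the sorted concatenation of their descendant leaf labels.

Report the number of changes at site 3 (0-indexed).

1

site 0, node FT: F={T} ∪ T={C} → {C,T} (+1)
site 0, node FOT: FT={C,T} ∪ O={G} → {C,G,T} (+1)
site 0, node FNOT: FOT={C,G,T} ∩ N={G} → {G} (+0)
site 1, node FT: F={C} ∩ T={C} → {C} (+0)
site 1, node FOT: FT={C} ∪ O={A} → {A,C} (+1)
site 1, node FNOT: FOT={A,C} ∩ N={C} → {C} (+0)
site 2, node FT: F={T} ∪ T={G} → {G,T} (+1)
site 2, node FOT: FT={G,T} ∩ O={G} → {G} (+0)
site 2, node FNOT: FOT={G} ∪ N={C} → {C,G} (+1)
site 3, node FT: F={A} ∩ T={A} → {A} (+0)
site 3, node FOT: FT={A} ∪ O={G} → {A,G} (+1)
site 3, node FNOT: FOT={A,G} ∩ N={A} → {A} (+0)
site 4, node FT: F={A} ∩ T={A} → {A} (+0)
site 4, node FOT: FT={A} ∪ O={T} → {A,T} (+1)
site 4, node FNOT: FOT={A,T} ∩ N={T} → {T} (+0)
site 5, node FT: F={A} ∪ T={T} → {A,T} (+1)
site 5, node FOT: FT={A,T} ∩ O={T} → {T} (+0)
site 5, node FNOT: FOT={T} ∪ N={C} → {C,T} (+1)
site 6, node FT: F={A} ∪ T={C} → {A,C} (+1)
site 6, node FOT: FT={A,C} ∪ O={G} → {A,C,G} (+1)
site 6, node FNOT: FOT={A,C,G} ∩ N={A} → {A} (+0)
site 7, node FT: F={T} ∪ T={G} → {G,T} (+1)
site 7, node FOT: FT={G,T} ∪ O={C} → {C,G,T} (+1)
site 7, node FNOT: FOT={C,G,T} ∩ N={T} → {T} (+0)
per-site changes: [2, 1, 2, 1, 1, 2, 2, 2]; total = 13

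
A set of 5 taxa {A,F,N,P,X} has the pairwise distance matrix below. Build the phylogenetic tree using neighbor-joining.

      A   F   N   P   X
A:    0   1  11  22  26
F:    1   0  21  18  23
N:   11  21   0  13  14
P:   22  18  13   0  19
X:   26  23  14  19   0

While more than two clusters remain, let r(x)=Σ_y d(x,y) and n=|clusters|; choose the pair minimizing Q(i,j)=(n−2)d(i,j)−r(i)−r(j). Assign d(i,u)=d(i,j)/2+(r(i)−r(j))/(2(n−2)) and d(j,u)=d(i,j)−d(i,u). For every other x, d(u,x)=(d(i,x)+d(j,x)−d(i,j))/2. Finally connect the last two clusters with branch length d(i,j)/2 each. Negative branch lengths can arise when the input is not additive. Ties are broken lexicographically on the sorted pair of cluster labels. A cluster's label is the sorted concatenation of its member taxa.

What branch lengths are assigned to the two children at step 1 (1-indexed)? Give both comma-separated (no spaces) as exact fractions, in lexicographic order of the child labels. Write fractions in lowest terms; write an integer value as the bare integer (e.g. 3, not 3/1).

iteration 1: select A,F (d=1, Q=-120); attach at lengths (0, 1); label the merged cluster AF
  updated: d(AF,N)=31/2, d(AF,P)=39/2, d(AF,X)=24
iteration 2: select AF,P (d=39/2, Q=-143/2); attach at lengths (93/8, 63/8); label the merged cluster AFP
  updated: d(AFP,N)=9/2, d(AFP,X)=47/4
iteration 3: select AFP,N (d=9/2, Q=-121/4); attach at lengths (9/8, 27/8); label the merged cluster AFNP
  updated: d(AFNP,X)=85/8
iteration 4: select AFNP,X (d=85/8); attach at lengths (85/16, 85/16); label the merged cluster AFNPX
final tree: ((((A:0,F:1):93/8,P:63/8):9/8,N:27/8):85/16,X:85/16)
total length: 285/8

0,1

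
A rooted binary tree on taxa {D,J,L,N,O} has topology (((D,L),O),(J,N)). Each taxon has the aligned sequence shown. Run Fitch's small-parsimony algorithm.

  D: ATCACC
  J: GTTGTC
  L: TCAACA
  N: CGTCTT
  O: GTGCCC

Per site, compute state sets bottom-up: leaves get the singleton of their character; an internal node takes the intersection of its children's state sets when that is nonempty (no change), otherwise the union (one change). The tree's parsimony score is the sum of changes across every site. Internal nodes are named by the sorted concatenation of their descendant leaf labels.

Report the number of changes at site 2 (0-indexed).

3

DL@0: {A} ∪ {T} = {A,T} (union, +1)
DLO@0: {A,T} ∪ {G} = {A,G,T} (union, +1)
JN@0: {G} ∪ {C} = {C,G} (union, +1)
DJLNO@0: {A,G,T} ∩ {C,G} = {G} (intersection, +0)
DL@1: {T} ∪ {C} = {C,T} (union, +1)
DLO@1: {C,T} ∩ {T} = {T} (intersection, +0)
JN@1: {T} ∪ {G} = {G,T} (union, +1)
DJLNO@1: {T} ∩ {G,T} = {T} (intersection, +0)
DL@2: {C} ∪ {A} = {A,C} (union, +1)
DLO@2: {A,C} ∪ {G} = {A,C,G} (union, +1)
JN@2: {T} ∩ {T} = {T} (intersection, +0)
DJLNO@2: {A,C,G} ∪ {T} = {A,C,G,T} (union, +1)
DL@3: {A} ∩ {A} = {A} (intersection, +0)
DLO@3: {A} ∪ {C} = {A,C} (union, +1)
JN@3: {G} ∪ {C} = {C,G} (union, +1)
DJLNO@3: {A,C} ∩ {C,G} = {C} (intersection, +0)
DL@4: {C} ∩ {C} = {C} (intersection, +0)
DLO@4: {C} ∩ {C} = {C} (intersection, +0)
JN@4: {T} ∩ {T} = {T} (intersection, +0)
DJLNO@4: {C} ∪ {T} = {C,T} (union, +1)
DL@5: {C} ∪ {A} = {A,C} (union, +1)
DLO@5: {A,C} ∩ {C} = {C} (intersection, +0)
JN@5: {C} ∪ {T} = {C,T} (union, +1)
DJLNO@5: {C} ∩ {C,T} = {C} (intersection, +0)
per-site changes: [3, 2, 3, 2, 1, 2]; total = 13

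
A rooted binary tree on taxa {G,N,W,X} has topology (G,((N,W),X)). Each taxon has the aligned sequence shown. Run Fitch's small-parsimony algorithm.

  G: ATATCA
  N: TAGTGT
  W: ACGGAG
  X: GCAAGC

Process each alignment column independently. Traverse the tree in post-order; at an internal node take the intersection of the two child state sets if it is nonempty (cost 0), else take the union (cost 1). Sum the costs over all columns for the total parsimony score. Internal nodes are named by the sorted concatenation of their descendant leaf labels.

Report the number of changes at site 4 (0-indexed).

2

[col 0] NW: children N:{T}, W:{A} ∪→ {A,T}; cost 1
[col 0] NWX: children NW:{A,T}, X:{G} ∪→ {A,G,T}; cost 1
[col 0] GNWX: children G:{A}, NWX:{A,G,T} ∩→ {A}; cost 0
[col 1] NW: children N:{A}, W:{C} ∪→ {A,C}; cost 1
[col 1] NWX: children NW:{A,C}, X:{C} ∩→ {C}; cost 0
[col 1] GNWX: children G:{T}, NWX:{C} ∪→ {C,T}; cost 1
[col 2] NW: children N:{G}, W:{G} ∩→ {G}; cost 0
[col 2] NWX: children NW:{G}, X:{A} ∪→ {A,G}; cost 1
[col 2] GNWX: children G:{A}, NWX:{A,G} ∩→ {A}; cost 0
[col 3] NW: children N:{T}, W:{G} ∪→ {G,T}; cost 1
[col 3] NWX: children NW:{G,T}, X:{A} ∪→ {A,G,T}; cost 1
[col 3] GNWX: children G:{T}, NWX:{A,G,T} ∩→ {T}; cost 0
[col 4] NW: children N:{G}, W:{A} ∪→ {A,G}; cost 1
[col 4] NWX: children NW:{A,G}, X:{G} ∩→ {G}; cost 0
[col 4] GNWX: children G:{C}, NWX:{G} ∪→ {C,G}; cost 1
[col 5] NW: children N:{T}, W:{G} ∪→ {G,T}; cost 1
[col 5] NWX: children NW:{G,T}, X:{C} ∪→ {C,G,T}; cost 1
[col 5] GNWX: children G:{A}, NWX:{C,G,T} ∪→ {A,C,G,T}; cost 1
per-site changes: [2, 2, 1, 2, 2, 3]; total = 12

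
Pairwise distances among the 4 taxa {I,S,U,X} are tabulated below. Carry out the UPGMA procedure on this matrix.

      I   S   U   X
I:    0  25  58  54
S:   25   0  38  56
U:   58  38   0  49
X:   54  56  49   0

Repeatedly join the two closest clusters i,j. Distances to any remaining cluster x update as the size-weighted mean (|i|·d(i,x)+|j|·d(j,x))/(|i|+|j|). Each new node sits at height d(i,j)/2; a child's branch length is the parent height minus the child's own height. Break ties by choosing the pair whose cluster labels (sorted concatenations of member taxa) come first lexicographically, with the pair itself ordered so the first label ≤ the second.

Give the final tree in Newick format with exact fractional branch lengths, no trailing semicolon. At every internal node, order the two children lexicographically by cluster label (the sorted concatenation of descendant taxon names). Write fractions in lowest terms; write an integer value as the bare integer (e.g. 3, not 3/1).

(((I:25/2,S:25/2):23/2,U:24):5/2,X:53/2)

step 1: merge (I,S) at d=25; branch lengths I→25/2, S→25/2; new cluster IS
  updated: d(IS,U)=48, d(IS,X)=55
step 2: merge (IS,U) at d=48; branch lengths IS→23/2, U→24; new cluster ISU
  updated: d(ISU,X)=53
step 3: merge (ISU,X) at d=53; branch lengths ISU→5/2, X→53/2; new cluster ISUX
final tree: (((I:25/2,S:25/2):23/2,U:24):5/2,X:53/2)
total length: 179/2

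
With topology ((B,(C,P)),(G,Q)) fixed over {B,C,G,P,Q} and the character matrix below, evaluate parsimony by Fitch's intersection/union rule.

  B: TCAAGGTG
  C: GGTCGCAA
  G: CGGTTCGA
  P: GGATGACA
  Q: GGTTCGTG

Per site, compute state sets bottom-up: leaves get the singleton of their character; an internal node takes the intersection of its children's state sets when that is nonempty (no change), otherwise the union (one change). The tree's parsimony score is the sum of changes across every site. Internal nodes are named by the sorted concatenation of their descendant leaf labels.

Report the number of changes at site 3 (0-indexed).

CP@0: {G} ∩ {G} = {G} (intersection, +0)
BCP@0: {T} ∪ {G} = {G,T} (union, +1)
GQ@0: {C} ∪ {G} = {C,G} (union, +1)
BCGPQ@0: {G,T} ∩ {C,G} = {G} (intersection, +0)
CP@1: {G} ∩ {G} = {G} (intersection, +0)
BCP@1: {C} ∪ {G} = {C,G} (union, +1)
GQ@1: {G} ∩ {G} = {G} (intersection, +0)
BCGPQ@1: {C,G} ∩ {G} = {G} (intersection, +0)
CP@2: {T} ∪ {A} = {A,T} (union, +1)
BCP@2: {A} ∩ {A,T} = {A} (intersection, +0)
GQ@2: {G} ∪ {T} = {G,T} (union, +1)
BCGPQ@2: {A} ∪ {G,T} = {A,G,T} (union, +1)
CP@3: {C} ∪ {T} = {C,T} (union, +1)
BCP@3: {A} ∪ {C,T} = {A,C,T} (union, +1)
GQ@3: {T} ∩ {T} = {T} (intersection, +0)
BCGPQ@3: {A,C,T} ∩ {T} = {T} (intersection, +0)
CP@4: {G} ∩ {G} = {G} (intersection, +0)
BCP@4: {G} ∩ {G} = {G} (intersection, +0)
GQ@4: {T} ∪ {C} = {C,T} (union, +1)
BCGPQ@4: {G} ∪ {C,T} = {C,G,T} (union, +1)
CP@5: {C} ∪ {A} = {A,C} (union, +1)
BCP@5: {G} ∪ {A,C} = {A,C,G} (union, +1)
GQ@5: {C} ∪ {G} = {C,G} (union, +1)
BCGPQ@5: {A,C,G} ∩ {C,G} = {C,G} (intersection, +0)
CP@6: {A} ∪ {C} = {A,C} (union, +1)
BCP@6: {T} ∪ {A,C} = {A,C,T} (union, +1)
GQ@6: {G} ∪ {T} = {G,T} (union, +1)
BCGPQ@6: {A,C,T} ∩ {G,T} = {T} (intersection, +0)
CP@7: {A} ∩ {A} = {A} (intersection, +0)
BCP@7: {G} ∪ {A} = {A,G} (union, +1)
GQ@7: {A} ∪ {G} = {A,G} (union, +1)
BCGPQ@7: {A,G} ∩ {A,G} = {A,G} (intersection, +0)
per-site changes: [2, 1, 3, 2, 2, 3, 3, 2]; total = 18

2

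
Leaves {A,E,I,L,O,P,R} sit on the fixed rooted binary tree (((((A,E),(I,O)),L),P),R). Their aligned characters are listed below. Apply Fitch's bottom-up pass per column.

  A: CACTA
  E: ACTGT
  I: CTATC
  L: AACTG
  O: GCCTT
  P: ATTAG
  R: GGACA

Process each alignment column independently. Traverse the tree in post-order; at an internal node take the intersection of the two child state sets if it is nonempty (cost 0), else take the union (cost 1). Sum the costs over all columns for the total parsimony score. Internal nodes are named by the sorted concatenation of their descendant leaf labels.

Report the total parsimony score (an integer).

20

AE@0: {C} ∪ {A} = {A,C} (union, +1)
IO@0: {C} ∪ {G} = {C,G} (union, +1)
AEIO@0: {A,C} ∩ {C,G} = {C} (intersection, +0)
AEILO@0: {C} ∪ {A} = {A,C} (union, +1)
AEILOP@0: {A,C} ∩ {A} = {A} (intersection, +0)
AEILOPR@0: {A} ∪ {G} = {A,G} (union, +1)
AE@1: {A} ∪ {C} = {A,C} (union, +1)
IO@1: {T} ∪ {C} = {C,T} (union, +1)
AEIO@1: {A,C} ∩ {C,T} = {C} (intersection, +0)
AEILO@1: {C} ∪ {A} = {A,C} (union, +1)
AEILOP@1: {A,C} ∪ {T} = {A,C,T} (union, +1)
AEILOPR@1: {A,C,T} ∪ {G} = {A,C,G,T} (union, +1)
AE@2: {C} ∪ {T} = {C,T} (union, +1)
IO@2: {A} ∪ {C} = {A,C} (union, +1)
AEIO@2: {C,T} ∩ {A,C} = {C} (intersection, +0)
AEILO@2: {C} ∩ {C} = {C} (intersection, +0)
AEILOP@2: {C} ∪ {T} = {C,T} (union, +1)
AEILOPR@2: {C,T} ∪ {A} = {A,C,T} (union, +1)
AE@3: {T} ∪ {G} = {G,T} (union, +1)
IO@3: {T} ∩ {T} = {T} (intersection, +0)
AEIO@3: {G,T} ∩ {T} = {T} (intersection, +0)
AEILO@3: {T} ∩ {T} = {T} (intersection, +0)
AEILOP@3: {T} ∪ {A} = {A,T} (union, +1)
AEILOPR@3: {A,T} ∪ {C} = {A,C,T} (union, +1)
AE@4: {A} ∪ {T} = {A,T} (union, +1)
IO@4: {C} ∪ {T} = {C,T} (union, +1)
AEIO@4: {A,T} ∩ {C,T} = {T} (intersection, +0)
AEILO@4: {T} ∪ {G} = {G,T} (union, +1)
AEILOP@4: {G,T} ∩ {G} = {G} (intersection, +0)
AEILOPR@4: {G} ∪ {A} = {A,G} (union, +1)
per-site changes: [4, 5, 4, 3, 4]; total = 20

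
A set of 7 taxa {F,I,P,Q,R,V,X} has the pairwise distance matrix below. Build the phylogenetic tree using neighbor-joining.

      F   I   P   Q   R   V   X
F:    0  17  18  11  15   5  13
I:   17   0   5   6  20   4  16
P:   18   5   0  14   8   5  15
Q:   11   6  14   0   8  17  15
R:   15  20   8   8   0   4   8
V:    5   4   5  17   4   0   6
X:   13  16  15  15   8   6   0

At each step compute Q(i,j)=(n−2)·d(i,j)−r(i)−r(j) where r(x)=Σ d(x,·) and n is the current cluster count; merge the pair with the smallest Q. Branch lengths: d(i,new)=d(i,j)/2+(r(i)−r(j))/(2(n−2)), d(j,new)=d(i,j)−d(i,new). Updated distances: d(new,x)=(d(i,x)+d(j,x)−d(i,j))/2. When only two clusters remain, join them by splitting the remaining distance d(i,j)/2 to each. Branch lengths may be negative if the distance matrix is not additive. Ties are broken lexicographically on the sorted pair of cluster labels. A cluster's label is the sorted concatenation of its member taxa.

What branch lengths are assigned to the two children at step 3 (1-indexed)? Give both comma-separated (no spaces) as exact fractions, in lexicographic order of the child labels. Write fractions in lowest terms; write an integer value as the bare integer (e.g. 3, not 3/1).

55/8,-15/8

step 1: merge (I,Q) at d=6, Q=-109; branch lengths I→27/10, Q→33/10; new cluster IQ
  updated: d(F,IQ)=11, d(IQ,P)=13/2, d(IQ,R)=11, d(IQ,V)=15/2, d(IQ,X)=25/2
step 2: merge (IQ,P) at d=13/2, Q=-75; branch lengths IQ→11/4, P→15/4; new cluster IPQ
  updated: d(F,IPQ)=45/4, d(IPQ,R)=25/4, d(IPQ,V)=3, d(IPQ,X)=21/2
step 3: merge (F,V) at d=5, Q=-189/4; branch lengths F→55/8, V→-15/8; new cluster FV
  updated: d(FV,IPQ)=37/8, d(FV,R)=7, d(FV,X)=7
step 4: merge (FV,IPQ) at d=37/8, Q=-123/4; branch lengths FV→13/8, IPQ→3; new cluster FIPQV
  updated: d(FIPQV,R)=69/16, d(FIPQV,X)=103/16
step 5: merge (FIPQV,R) at d=69/16, Q=-75/4; branch lengths FIPQV→11/8, R→47/16; new cluster FIPQRV
  updated: d(FIPQRV,X)=81/16
step 6: merge (FIPQRV,X) at d=81/16; branch lengths FIPQRV→81/32, X→81/32; new cluster FIPQRVX
final tree: ((((F:55/8,V:-15/8):13/8,((I:27/10,Q:33/10):11/4,P:15/4):3):11/8,R:47/16):81/32,X:81/32)
total length: 63/2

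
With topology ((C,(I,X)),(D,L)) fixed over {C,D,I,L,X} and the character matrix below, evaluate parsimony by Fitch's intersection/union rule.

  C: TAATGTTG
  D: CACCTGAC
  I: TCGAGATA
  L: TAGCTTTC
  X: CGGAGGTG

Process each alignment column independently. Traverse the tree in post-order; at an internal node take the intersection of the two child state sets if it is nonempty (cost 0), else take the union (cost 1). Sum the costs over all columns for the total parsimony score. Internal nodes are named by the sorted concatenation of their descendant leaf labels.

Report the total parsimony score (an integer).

IX@0: {T} ∪ {C} = {C,T} (union, +1)
CIX@0: {T} ∩ {C,T} = {T} (intersection, +0)
DL@0: {C} ∪ {T} = {C,T} (union, +1)
CDILX@0: {T} ∩ {C,T} = {T} (intersection, +0)
IX@1: {C} ∪ {G} = {C,G} (union, +1)
CIX@1: {A} ∪ {C,G} = {A,C,G} (union, +1)
DL@1: {A} ∩ {A} = {A} (intersection, +0)
CDILX@1: {A,C,G} ∩ {A} = {A} (intersection, +0)
IX@2: {G} ∩ {G} = {G} (intersection, +0)
CIX@2: {A} ∪ {G} = {A,G} (union, +1)
DL@2: {C} ∪ {G} = {C,G} (union, +1)
CDILX@2: {A,G} ∩ {C,G} = {G} (intersection, +0)
IX@3: {A} ∩ {A} = {A} (intersection, +0)
CIX@3: {T} ∪ {A} = {A,T} (union, +1)
DL@3: {C} ∩ {C} = {C} (intersection, +0)
CDILX@3: {A,T} ∪ {C} = {A,C,T} (union, +1)
IX@4: {G} ∩ {G} = {G} (intersection, +0)
CIX@4: {G} ∩ {G} = {G} (intersection, +0)
DL@4: {T} ∩ {T} = {T} (intersection, +0)
CDILX@4: {G} ∪ {T} = {G,T} (union, +1)
IX@5: {A} ∪ {G} = {A,G} (union, +1)
CIX@5: {T} ∪ {A,G} = {A,G,T} (union, +1)
DL@5: {G} ∪ {T} = {G,T} (union, +1)
CDILX@5: {A,G,T} ∩ {G,T} = {G,T} (intersection, +0)
IX@6: {T} ∩ {T} = {T} (intersection, +0)
CIX@6: {T} ∩ {T} = {T} (intersection, +0)
DL@6: {A} ∪ {T} = {A,T} (union, +1)
CDILX@6: {T} ∩ {A,T} = {T} (intersection, +0)
IX@7: {A} ∪ {G} = {A,G} (union, +1)
CIX@7: {G} ∩ {A,G} = {G} (intersection, +0)
DL@7: {C} ∩ {C} = {C} (intersection, +0)
CDILX@7: {G} ∪ {C} = {C,G} (union, +1)
per-site changes: [2, 2, 2, 2, 1, 3, 1, 2]; total = 15

15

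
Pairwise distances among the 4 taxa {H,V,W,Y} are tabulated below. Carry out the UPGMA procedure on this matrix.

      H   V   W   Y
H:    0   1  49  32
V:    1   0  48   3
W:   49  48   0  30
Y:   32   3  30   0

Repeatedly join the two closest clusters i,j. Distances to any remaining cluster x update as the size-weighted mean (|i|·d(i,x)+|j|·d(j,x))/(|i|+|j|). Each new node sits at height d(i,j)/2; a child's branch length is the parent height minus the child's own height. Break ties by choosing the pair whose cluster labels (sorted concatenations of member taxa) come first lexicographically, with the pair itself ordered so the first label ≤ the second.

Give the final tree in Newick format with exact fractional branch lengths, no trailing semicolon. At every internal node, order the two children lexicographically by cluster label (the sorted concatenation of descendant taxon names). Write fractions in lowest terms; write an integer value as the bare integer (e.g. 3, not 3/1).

(((H:1/2,V:1/2):33/4,Y:35/4):149/12,W:127/6)

1. join H+V (d=1) ⇒ HV; edges |H|=1/2, |V|=1/2
  updated: d(HV,W)=97/2, d(HV,Y)=35/2
2. join HV+Y (d=35/2) ⇒ HVY; edges |HV|=33/4, |Y|=35/4
  updated: d(HVY,W)=127/3
3. join HVY+W (d=127/3) ⇒ HVWY; edges |HVY|=149/12, |W|=127/6
final tree: (((H:1/2,V:1/2):33/4,Y:35/4):149/12,W:127/6)
total length: 619/12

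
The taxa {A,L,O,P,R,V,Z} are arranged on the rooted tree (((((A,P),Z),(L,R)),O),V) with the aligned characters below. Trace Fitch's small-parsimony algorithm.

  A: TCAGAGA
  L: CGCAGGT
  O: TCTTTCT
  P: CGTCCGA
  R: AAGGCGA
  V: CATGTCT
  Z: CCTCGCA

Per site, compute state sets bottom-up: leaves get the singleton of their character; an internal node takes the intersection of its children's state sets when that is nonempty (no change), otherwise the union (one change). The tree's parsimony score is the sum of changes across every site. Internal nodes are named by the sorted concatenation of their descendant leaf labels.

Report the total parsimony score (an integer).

AP@0: {T} ∪ {C} = {C,T} (union, +1)
APZ@0: {C,T} ∩ {C} = {C} (intersection, +0)
LR@0: {C} ∪ {A} = {A,C} (union, +1)
ALPRZ@0: {C} ∩ {A,C} = {C} (intersection, +0)
ALOPRZ@0: {C} ∪ {T} = {C,T} (union, +1)
ALOPRVZ@0: {C,T} ∩ {C} = {C} (intersection, +0)
AP@1: {C} ∪ {G} = {C,G} (union, +1)
APZ@1: {C,G} ∩ {C} = {C} (intersection, +0)
LR@1: {G} ∪ {A} = {A,G} (union, +1)
ALPRZ@1: {C} ∪ {A,G} = {A,C,G} (union, +1)
ALOPRZ@1: {A,C,G} ∩ {C} = {C} (intersection, +0)
ALOPRVZ@1: {C} ∪ {A} = {A,C} (union, +1)
AP@2: {A} ∪ {T} = {A,T} (union, +1)
APZ@2: {A,T} ∩ {T} = {T} (intersection, +0)
LR@2: {C} ∪ {G} = {C,G} (union, +1)
ALPRZ@2: {T} ∪ {C,G} = {C,G,T} (union, +1)
ALOPRZ@2: {C,G,T} ∩ {T} = {T} (intersection, +0)
ALOPRVZ@2: {T} ∩ {T} = {T} (intersection, +0)
AP@3: {G} ∪ {C} = {C,G} (union, +1)
APZ@3: {C,G} ∩ {C} = {C} (intersection, +0)
LR@3: {A} ∪ {G} = {A,G} (union, +1)
ALPRZ@3: {C} ∪ {A,G} = {A,C,G} (union, +1)
ALOPRZ@3: {A,C,G} ∪ {T} = {A,C,G,T} (union, +1)
ALOPRVZ@3: {A,C,G,T} ∩ {G} = {G} (intersection, +0)
AP@4: {A} ∪ {C} = {A,C} (union, +1)
APZ@4: {A,C} ∪ {G} = {A,C,G} (union, +1)
LR@4: {G} ∪ {C} = {C,G} (union, +1)
ALPRZ@4: {A,C,G} ∩ {C,G} = {C,G} (intersection, +0)
ALOPRZ@4: {C,G} ∪ {T} = {C,G,T} (union, +1)
ALOPRVZ@4: {C,G,T} ∩ {T} = {T} (intersection, +0)
AP@5: {G} ∩ {G} = {G} (intersection, +0)
APZ@5: {G} ∪ {C} = {C,G} (union, +1)
LR@5: {G} ∩ {G} = {G} (intersection, +0)
ALPRZ@5: {C,G} ∩ {G} = {G} (intersection, +0)
ALOPRZ@5: {G} ∪ {C} = {C,G} (union, +1)
ALOPRVZ@5: {C,G} ∩ {C} = {C} (intersection, +0)
AP@6: {A} ∩ {A} = {A} (intersection, +0)
APZ@6: {A} ∩ {A} = {A} (intersection, +0)
LR@6: {T} ∪ {A} = {A,T} (union, +1)
ALPRZ@6: {A} ∩ {A,T} = {A} (intersection, +0)
ALOPRZ@6: {A} ∪ {T} = {A,T} (union, +1)
ALOPRVZ@6: {A,T} ∩ {T} = {T} (intersection, +0)
per-site changes: [3, 4, 3, 4, 4, 2, 2]; total = 22

22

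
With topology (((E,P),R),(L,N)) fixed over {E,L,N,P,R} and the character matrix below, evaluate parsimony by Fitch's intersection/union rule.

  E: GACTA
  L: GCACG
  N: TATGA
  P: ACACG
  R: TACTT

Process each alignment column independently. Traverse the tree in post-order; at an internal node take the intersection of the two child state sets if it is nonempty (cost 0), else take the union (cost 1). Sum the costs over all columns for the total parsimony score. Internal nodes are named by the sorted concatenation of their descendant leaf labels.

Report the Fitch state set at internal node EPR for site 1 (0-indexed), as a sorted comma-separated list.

A

[col 0] EP: children E:{G}, P:{A} ∪→ {A,G}; cost 1
[col 0] EPR: children EP:{A,G}, R:{T} ∪→ {A,G,T}; cost 1
[col 0] LN: children L:{G}, N:{T} ∪→ {G,T}; cost 1
[col 0] ELNPR: children EPR:{A,G,T}, LN:{G,T} ∩→ {G,T}; cost 0
[col 1] EP: children E:{A}, P:{C} ∪→ {A,C}; cost 1
[col 1] EPR: children EP:{A,C}, R:{A} ∩→ {A}; cost 0
[col 1] LN: children L:{C}, N:{A} ∪→ {A,C}; cost 1
[col 1] ELNPR: children EPR:{A}, LN:{A,C} ∩→ {A}; cost 0
[col 2] EP: children E:{C}, P:{A} ∪→ {A,C}; cost 1
[col 2] EPR: children EP:{A,C}, R:{C} ∩→ {C}; cost 0
[col 2] LN: children L:{A}, N:{T} ∪→ {A,T}; cost 1
[col 2] ELNPR: children EPR:{C}, LN:{A,T} ∪→ {A,C,T}; cost 1
[col 3] EP: children E:{T}, P:{C} ∪→ {C,T}; cost 1
[col 3] EPR: children EP:{C,T}, R:{T} ∩→ {T}; cost 0
[col 3] LN: children L:{C}, N:{G} ∪→ {C,G}; cost 1
[col 3] ELNPR: children EPR:{T}, LN:{C,G} ∪→ {C,G,T}; cost 1
[col 4] EP: children E:{A}, P:{G} ∪→ {A,G}; cost 1
[col 4] EPR: children EP:{A,G}, R:{T} ∪→ {A,G,T}; cost 1
[col 4] LN: children L:{G}, N:{A} ∪→ {A,G}; cost 1
[col 4] ELNPR: children EPR:{A,G,T}, LN:{A,G} ∩→ {A,G}; cost 0
per-site changes: [3, 2, 3, 3, 3]; total = 14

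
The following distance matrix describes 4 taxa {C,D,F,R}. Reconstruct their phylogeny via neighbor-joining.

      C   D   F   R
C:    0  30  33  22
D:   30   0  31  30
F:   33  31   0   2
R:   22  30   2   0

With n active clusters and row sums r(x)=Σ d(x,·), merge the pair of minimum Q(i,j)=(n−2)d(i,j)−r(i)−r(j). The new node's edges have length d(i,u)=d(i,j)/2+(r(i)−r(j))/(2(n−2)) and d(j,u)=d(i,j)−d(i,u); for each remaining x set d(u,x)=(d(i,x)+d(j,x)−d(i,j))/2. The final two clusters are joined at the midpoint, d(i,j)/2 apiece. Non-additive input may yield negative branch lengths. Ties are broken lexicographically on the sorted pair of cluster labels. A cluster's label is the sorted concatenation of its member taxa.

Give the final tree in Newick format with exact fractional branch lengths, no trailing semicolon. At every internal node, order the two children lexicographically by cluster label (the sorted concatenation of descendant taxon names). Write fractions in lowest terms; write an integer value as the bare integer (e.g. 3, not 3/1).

step 1: merge (C,D) at d=30, Q=-116; branch lengths C→27/2, D→33/2; new cluster CD
  updated: d(CD,F)=17, d(CD,R)=11
step 2: merge (CD,F) at d=17, Q=-30; branch lengths CD→13, F→4; new cluster CDF
  updated: d(CDF,R)=-2
step 3: merge (CDF,R) at d=-2; branch lengths CDF→-1, R→-1; new cluster CDFR
final tree: (((C:27/2,D:33/2):13,F:4):-1,R:-1)
total length: 45

(((C:27/2,D:33/2):13,F:4):-1,R:-1)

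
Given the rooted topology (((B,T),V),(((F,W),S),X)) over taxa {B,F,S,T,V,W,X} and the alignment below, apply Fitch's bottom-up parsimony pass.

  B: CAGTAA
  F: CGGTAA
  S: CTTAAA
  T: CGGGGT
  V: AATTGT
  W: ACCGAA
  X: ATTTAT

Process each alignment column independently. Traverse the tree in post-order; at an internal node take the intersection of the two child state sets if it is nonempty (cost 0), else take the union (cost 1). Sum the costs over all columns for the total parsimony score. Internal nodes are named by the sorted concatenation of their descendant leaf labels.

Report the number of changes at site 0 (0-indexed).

3

BT@0: {C} ∩ {C} = {C} (intersection, +0)
BTV@0: {C} ∪ {A} = {A,C} (union, +1)
FW@0: {C} ∪ {A} = {A,C} (union, +1)
FSW@0: {A,C} ∩ {C} = {C} (intersection, +0)
FSWX@0: {C} ∪ {A} = {A,C} (union, +1)
BFSTVWX@0: {A,C} ∩ {A,C} = {A,C} (intersection, +0)
BT@1: {A} ∪ {G} = {A,G} (union, +1)
BTV@1: {A,G} ∩ {A} = {A} (intersection, +0)
FW@1: {G} ∪ {C} = {C,G} (union, +1)
FSW@1: {C,G} ∪ {T} = {C,G,T} (union, +1)
FSWX@1: {C,G,T} ∩ {T} = {T} (intersection, +0)
BFSTVWX@1: {A} ∪ {T} = {A,T} (union, +1)
BT@2: {G} ∩ {G} = {G} (intersection, +0)
BTV@2: {G} ∪ {T} = {G,T} (union, +1)
FW@2: {G} ∪ {C} = {C,G} (union, +1)
FSW@2: {C,G} ∪ {T} = {C,G,T} (union, +1)
FSWX@2: {C,G,T} ∩ {T} = {T} (intersection, +0)
BFSTVWX@2: {G,T} ∩ {T} = {T} (intersection, +0)
BT@3: {T} ∪ {G} = {G,T} (union, +1)
BTV@3: {G,T} ∩ {T} = {T} (intersection, +0)
FW@3: {T} ∪ {G} = {G,T} (union, +1)
FSW@3: {G,T} ∪ {A} = {A,G,T} (union, +1)
FSWX@3: {A,G,T} ∩ {T} = {T} (intersection, +0)
BFSTVWX@3: {T} ∩ {T} = {T} (intersection, +0)
BT@4: {A} ∪ {G} = {A,G} (union, +1)
BTV@4: {A,G} ∩ {G} = {G} (intersection, +0)
FW@4: {A} ∩ {A} = {A} (intersection, +0)
FSW@4: {A} ∩ {A} = {A} (intersection, +0)
FSWX@4: {A} ∩ {A} = {A} (intersection, +0)
BFSTVWX@4: {G} ∪ {A} = {A,G} (union, +1)
BT@5: {A} ∪ {T} = {A,T} (union, +1)
BTV@5: {A,T} ∩ {T} = {T} (intersection, +0)
FW@5: {A} ∩ {A} = {A} (intersection, +0)
FSW@5: {A} ∩ {A} = {A} (intersection, +0)
FSWX@5: {A} ∪ {T} = {A,T} (union, +1)
BFSTVWX@5: {T} ∩ {A,T} = {T} (intersection, +0)
per-site changes: [3, 4, 3, 3, 2, 2]; total = 17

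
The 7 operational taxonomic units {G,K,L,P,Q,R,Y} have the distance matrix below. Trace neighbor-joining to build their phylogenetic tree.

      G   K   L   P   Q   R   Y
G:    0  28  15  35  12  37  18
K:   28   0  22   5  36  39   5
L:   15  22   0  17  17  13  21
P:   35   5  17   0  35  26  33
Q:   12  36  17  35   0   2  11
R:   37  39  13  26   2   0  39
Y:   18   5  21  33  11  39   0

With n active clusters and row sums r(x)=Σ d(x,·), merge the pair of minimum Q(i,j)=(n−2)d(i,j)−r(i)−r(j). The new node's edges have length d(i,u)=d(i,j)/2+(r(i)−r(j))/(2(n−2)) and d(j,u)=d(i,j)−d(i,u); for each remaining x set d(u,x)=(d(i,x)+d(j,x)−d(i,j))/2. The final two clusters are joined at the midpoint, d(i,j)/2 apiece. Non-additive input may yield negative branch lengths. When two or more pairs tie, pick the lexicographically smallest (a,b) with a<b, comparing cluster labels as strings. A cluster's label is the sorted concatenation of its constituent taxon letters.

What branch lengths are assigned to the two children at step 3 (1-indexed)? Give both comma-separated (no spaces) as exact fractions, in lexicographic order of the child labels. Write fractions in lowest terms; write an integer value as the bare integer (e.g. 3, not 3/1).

step 1: merge (K,P) at d=5, Q=-261; branch lengths K→9/10, P→41/10; new cluster KP
  updated: d(G,KP)=29, d(KP,L)=17, d(KP,Q)=33, d(KP,R)=30, d(KP,Y)=33/2
step 2: merge (Q,R) at d=2, Q=-188; branch lengths Q→-19/4, R→27/4; new cluster QR
  updated: d(G,QR)=47/2, d(KP,QR)=61/2, d(L,QR)=14, d(QR,Y)=24
step 3: merge (KP,Y) at d=33/2, Q=-123; branch lengths KP→21/2, Y→6; new cluster KPY
  updated: d(G,KPY)=61/4, d(KPY,L)=43/4, d(KPY,QR)=19
step 4: merge (G,KPY) at d=61/4, Q=-273/4; branch lengths G→157/16, KPY→87/16; new cluster GKPY
  updated: d(GKPY,L)=21/4, d(GKPY,QR)=109/8
step 5: merge (GKPY,L) at d=21/4, Q=-263/8; branch lengths GKPY→39/16, L→45/16; new cluster GKLPY
  updated: d(GKLPY,QR)=179/16
step 6: merge (GKLPY,QR) at d=179/16; branch lengths GKLPY→179/32, QR→179/32; new cluster GKLPQRY
final tree: (((G:157/16,((K:9/10,P:41/10):21/2,Y:6):87/16):39/16,L:45/16):179/32,(Q:-19/4,R:27/4):179/32)
total length: 883/16

21/2,6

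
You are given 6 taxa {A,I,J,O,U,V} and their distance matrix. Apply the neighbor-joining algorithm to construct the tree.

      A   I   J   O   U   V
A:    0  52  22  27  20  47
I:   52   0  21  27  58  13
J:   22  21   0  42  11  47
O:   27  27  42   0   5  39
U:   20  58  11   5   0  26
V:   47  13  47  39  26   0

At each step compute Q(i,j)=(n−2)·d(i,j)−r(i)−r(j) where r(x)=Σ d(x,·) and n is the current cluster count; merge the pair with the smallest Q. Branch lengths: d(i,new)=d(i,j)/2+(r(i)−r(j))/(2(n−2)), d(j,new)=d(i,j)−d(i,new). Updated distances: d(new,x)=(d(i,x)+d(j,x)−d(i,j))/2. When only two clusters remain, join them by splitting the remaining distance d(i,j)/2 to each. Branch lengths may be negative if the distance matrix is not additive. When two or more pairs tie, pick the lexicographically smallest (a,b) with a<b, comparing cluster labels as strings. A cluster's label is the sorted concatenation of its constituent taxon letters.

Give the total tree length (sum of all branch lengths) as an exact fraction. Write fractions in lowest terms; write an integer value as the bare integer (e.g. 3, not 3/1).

573/8

step 1: merge (I,V) at d=13, Q=-291; branch lengths I→51/8, V→53/8; new cluster IV
  updated: d(A,IV)=43, d(IV,J)=55/2, d(IV,O)=53/2, d(IV,U)=71/2
step 2: merge (O,U) at d=5, Q=-157; branch lengths O→22/3, U→-7/3; new cluster OU
  updated: d(A,OU)=21, d(IV,OU)=57/2, d(J,OU)=24
step 3: merge (A,OU) at d=21, Q=-235/2; branch lengths A→109/8, OU→59/8; new cluster AOU
  updated: d(AOU,IV)=101/4, d(AOU,J)=25/2
step 4: merge (AOU,IV) at d=101/4, Q=-261/4; branch lengths AOU→41/8, IV→161/8; new cluster AIOUV
  updated: d(AIOUV,J)=59/8
step 5: merge (AIOUV,J) at d=59/8; branch lengths AIOUV→59/16, J→59/16; new cluster AIJOUV
final tree: (((A:109/8,(O:22/3,U:-7/3):59/8):41/8,(I:51/8,V:53/8):161/8):59/16,J:59/16)
total length: 573/8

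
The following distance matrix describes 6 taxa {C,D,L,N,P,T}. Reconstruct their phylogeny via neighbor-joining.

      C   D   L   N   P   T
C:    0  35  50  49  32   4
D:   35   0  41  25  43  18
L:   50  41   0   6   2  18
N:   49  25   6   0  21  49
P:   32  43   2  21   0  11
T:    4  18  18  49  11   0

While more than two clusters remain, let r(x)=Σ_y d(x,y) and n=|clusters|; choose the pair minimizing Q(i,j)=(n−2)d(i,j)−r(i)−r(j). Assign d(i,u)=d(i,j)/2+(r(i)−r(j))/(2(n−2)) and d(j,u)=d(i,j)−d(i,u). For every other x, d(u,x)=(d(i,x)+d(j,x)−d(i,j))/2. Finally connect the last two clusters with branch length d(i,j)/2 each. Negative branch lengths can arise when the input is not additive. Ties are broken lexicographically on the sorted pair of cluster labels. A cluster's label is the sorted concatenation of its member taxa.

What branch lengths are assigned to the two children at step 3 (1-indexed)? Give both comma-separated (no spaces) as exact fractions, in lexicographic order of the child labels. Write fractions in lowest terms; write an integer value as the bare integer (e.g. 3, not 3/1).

1. join C+T (d=4, Q=-254) ⇒ CT; edges |C|=43/4, |T|=-27/4
  updated: d(CT,D)=49/2, d(CT,L)=32, d(CT,N)=47, d(CT,P)=39/2
2. join CT+D (d=49/2, Q=-183) ⇒ CDT; edges |CT|=21/2, |D|=14
  updated: d(CDT,L)=97/4, d(CDT,N)=95/4, d(CDT,P)=19
3. join CDT+P (d=19, Q=-71) ⇒ CDPT; edges |CDT|=63/4, |P|=13/4
  updated: d(CDPT,L)=29/8, d(CDPT,N)=103/8
4. join CDPT+L (d=29/8, Q=-45/2) ⇒ CDLPT; edges |CDPT|=21/4, |L|=-13/8
  updated: d(CDLPT,N)=61/8
5. join CDLPT+N (d=61/8) ⇒ CDLNPT; edges |CDLPT|=61/16, |N|=61/16
final tree: (((((C:43/4,T:-27/4):21/2,D:14):63/4,P:13/4):21/4,L:-13/8):61/16,N:61/16)
total length: 235/4

63/4,13/4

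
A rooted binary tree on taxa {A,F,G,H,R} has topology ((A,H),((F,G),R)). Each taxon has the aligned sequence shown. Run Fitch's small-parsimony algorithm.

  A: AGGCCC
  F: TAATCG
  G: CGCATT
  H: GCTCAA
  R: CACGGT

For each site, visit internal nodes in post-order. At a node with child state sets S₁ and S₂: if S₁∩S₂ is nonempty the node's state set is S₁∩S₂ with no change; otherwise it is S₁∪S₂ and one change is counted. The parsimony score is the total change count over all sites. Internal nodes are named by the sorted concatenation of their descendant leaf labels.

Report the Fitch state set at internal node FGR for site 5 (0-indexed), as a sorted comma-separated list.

[col 0] AH: children A:{A}, H:{G} ∪→ {A,G}; cost 1
[col 0] FG: children F:{T}, G:{C} ∪→ {C,T}; cost 1
[col 0] FGR: children FG:{C,T}, R:{C} ∩→ {C}; cost 0
[col 0] AFGHR: children AH:{A,G}, FGR:{C} ∪→ {A,C,G}; cost 1
[col 1] AH: children A:{G}, H:{C} ∪→ {C,G}; cost 1
[col 1] FG: children F:{A}, G:{G} ∪→ {A,G}; cost 1
[col 1] FGR: children FG:{A,G}, R:{A} ∩→ {A}; cost 0
[col 1] AFGHR: children AH:{C,G}, FGR:{A} ∪→ {A,C,G}; cost 1
[col 2] AH: children A:{G}, H:{T} ∪→ {G,T}; cost 1
[col 2] FG: children F:{A}, G:{C} ∪→ {A,C}; cost 1
[col 2] FGR: children FG:{A,C}, R:{C} ∩→ {C}; cost 0
[col 2] AFGHR: children AH:{G,T}, FGR:{C} ∪→ {C,G,T}; cost 1
[col 3] AH: children A:{C}, H:{C} ∩→ {C}; cost 0
[col 3] FG: children F:{T}, G:{A} ∪→ {A,T}; cost 1
[col 3] FGR: children FG:{A,T}, R:{G} ∪→ {A,G,T}; cost 1
[col 3] AFGHR: children AH:{C}, FGR:{A,G,T} ∪→ {A,C,G,T}; cost 1
[col 4] AH: children A:{C}, H:{A} ∪→ {A,C}; cost 1
[col 4] FG: children F:{C}, G:{T} ∪→ {C,T}; cost 1
[col 4] FGR: children FG:{C,T}, R:{G} ∪→ {C,G,T}; cost 1
[col 4] AFGHR: children AH:{A,C}, FGR:{C,G,T} ∩→ {C}; cost 0
[col 5] AH: children A:{C}, H:{A} ∪→ {A,C}; cost 1
[col 5] FG: children F:{G}, G:{T} ∪→ {G,T}; cost 1
[col 5] FGR: children FG:{G,T}, R:{T} ∩→ {T}; cost 0
[col 5] AFGHR: children AH:{A,C}, FGR:{T} ∪→ {A,C,T}; cost 1
per-site changes: [3, 3, 3, 3, 3, 3]; total = 18

T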